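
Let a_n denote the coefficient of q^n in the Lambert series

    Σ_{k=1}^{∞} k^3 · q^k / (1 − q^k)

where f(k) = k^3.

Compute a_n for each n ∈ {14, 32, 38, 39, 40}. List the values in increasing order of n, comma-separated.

[q^14] f(1)=1,f(2)=8,f(7)=343,f(14)=2744 ⇒ 3096
n=32: 1·32 2·16 4·8 8·4 16·2 32·1  f→[1+8+64+512+4096+32768]=37449
n=38: 38·1 19·2 2·19 1·38  f→[54872+6859+8+1]=61740
[q^39] f(39)=59319,f(13)=2197,f(3)=27,f(1)=1 ⇒ 61544
q^40  k|40↦f(k): 1:1 2:8 4:64 5:125 8:512 10:1000 20:8000 40:64000  a_40=73710

3096, 37449, 61740, 61544, 73710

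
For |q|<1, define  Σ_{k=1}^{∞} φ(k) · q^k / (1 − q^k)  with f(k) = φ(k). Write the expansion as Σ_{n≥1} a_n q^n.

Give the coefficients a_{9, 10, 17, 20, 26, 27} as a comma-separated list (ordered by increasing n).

n=9: 1·9 3·3 9·1  φ→[1+2+6]=9
[q^10] φ(1)=1,φ(2)=1,φ(5)=4,φ(10)=4 ⇒ 10
d|17:{1,17}  Σφ=1+16=17
q^20  k|20↦φ(k): 20:8 10:4 5:4 4:2 2:1 1:1  a_20=20
q^26  k|26↦φ(k): 26:12 13:12 2:1 1:1  a_26=26
q^27  k|27↦φ(k): 27:18 9:6 3:2 1:1  a_27=27

9, 10, 17, 20, 26, 27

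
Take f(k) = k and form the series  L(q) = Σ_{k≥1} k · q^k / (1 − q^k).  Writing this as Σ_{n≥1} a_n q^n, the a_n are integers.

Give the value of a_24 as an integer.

a_24 = 60

q^24  k|24↦f(k): 1:1 2:2 3:3 4:4 6:6 8:8 12:12 24:24  a_24=60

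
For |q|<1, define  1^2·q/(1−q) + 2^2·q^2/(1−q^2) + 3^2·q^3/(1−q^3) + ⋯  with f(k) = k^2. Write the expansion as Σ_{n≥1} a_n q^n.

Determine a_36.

a_36 = 1911

[q^36] f(36)=1296,f(18)=324,f(12)=144,f(9)=81,f(6)=36,f(4)=16,f(3)=9,f(2)=4,f(1)=1 ⇒ 1911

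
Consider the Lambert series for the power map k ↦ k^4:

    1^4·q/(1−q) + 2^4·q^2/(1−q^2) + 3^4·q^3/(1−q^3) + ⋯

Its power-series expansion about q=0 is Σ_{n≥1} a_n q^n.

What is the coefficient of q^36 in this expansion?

a_36 = 1813539

[q^36] f(36)=1679616,f(18)=104976,f(12)=20736,f(9)=6561,f(6)=1296,f(4)=256,f(3)=81,f(2)=16,f(1)=1 ⇒ 1813539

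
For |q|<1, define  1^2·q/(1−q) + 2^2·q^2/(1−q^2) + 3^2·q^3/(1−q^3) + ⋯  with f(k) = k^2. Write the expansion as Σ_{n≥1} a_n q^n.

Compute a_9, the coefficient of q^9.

q^9  k|9↦f(k): 1:1 3:9 9:81  a_9=91

a_9 = 91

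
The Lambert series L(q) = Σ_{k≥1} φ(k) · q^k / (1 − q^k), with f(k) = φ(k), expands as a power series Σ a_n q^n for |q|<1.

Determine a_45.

q^45  k|45↦φ(k): 1:1 3:2 5:4 9:6 15:8 45:24  a_45=45

a_45 = 45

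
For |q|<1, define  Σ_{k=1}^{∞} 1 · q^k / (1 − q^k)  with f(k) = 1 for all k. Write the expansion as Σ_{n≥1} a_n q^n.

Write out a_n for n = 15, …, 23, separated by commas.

[q^15] f(1)=1,f(3)=1,f(5)=1,f(15)=1 ⇒ 4
q^16  k|16↦f(k): 1:1 2:1 4:1 8:1 16:1  a_16=5
n=17: 17·1 1·17  f→[1+1]=2
[q^18] f(18)=1,f(9)=1,f(6)=1,f(3)=1,f(2)=1,f(1)=1 ⇒ 6
[q^19] f(1)=1,f(19)=1 ⇒ 2
d|20:{20,10,5,4,2,1}  Σf=1+1+1+1+1+1=6
d|21:{1,3,7,21}  Σf=1+1+1+1=4
n=22: 22·1 11·2 2·11 1·22  f→[1+1+1+1]=4
n=23: 23·1 1·23  f→[1+1]=2

4, 5, 2, 6, 2, 6, 4, 4, 2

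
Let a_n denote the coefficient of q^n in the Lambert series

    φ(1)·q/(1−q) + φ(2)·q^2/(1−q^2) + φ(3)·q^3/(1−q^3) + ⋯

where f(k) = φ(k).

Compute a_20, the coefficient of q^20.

d|20:{1,2,4,5,10,20}  Σφ=1+1+2+4+4+8=20

a_20 = 20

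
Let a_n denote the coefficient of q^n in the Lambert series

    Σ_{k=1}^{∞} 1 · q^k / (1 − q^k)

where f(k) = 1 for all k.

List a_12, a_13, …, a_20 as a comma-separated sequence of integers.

6, 2, 4, 4, 5, 2, 6, 2, 6

n=12: 1·12 2·6 3·4 4·3 6·2 12·1  f→[1+1+1+1+1+1]=6
[q^13] f(1)=1,f(13)=1 ⇒ 2
n=14: 1·14 2·7 7·2 14·1  f→[1+1+1+1]=4
d|15:{1,3,5,15}  Σf=1+1+1+1=4
d|16:{16,8,4,2,1}  Σf=1+1+1+1+1=5
d|17:{1,17}  Σf=1+1=2
d|18:{18,9,6,3,2,1}  Σf=1+1+1+1+1+1=6
[q^19] f(19)=1,f(1)=1 ⇒ 2
q^20  k|20↦f(k): 20:1 10:1 5:1 4:1 2:1 1:1  a_20=6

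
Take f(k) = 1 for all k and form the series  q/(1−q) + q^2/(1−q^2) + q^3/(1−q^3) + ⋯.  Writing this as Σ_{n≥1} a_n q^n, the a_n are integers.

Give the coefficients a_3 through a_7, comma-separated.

q^3  k|3↦f(k): 1:1 3:1  a_3=2
[q^4] f(4)=1,f(2)=1,f(1)=1 ⇒ 3
d|5:{1,5}  Σf=1+1=2
[q^6] f(1)=1,f(2)=1,f(3)=1,f(6)=1 ⇒ 4
n=7: 1·7 7·1  f→[1+1]=2

2, 3, 2, 4, 2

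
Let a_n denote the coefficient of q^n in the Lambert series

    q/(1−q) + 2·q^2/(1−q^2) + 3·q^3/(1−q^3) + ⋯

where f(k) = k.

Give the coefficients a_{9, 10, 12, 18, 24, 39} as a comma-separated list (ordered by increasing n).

q^9  k|9↦f(k): 1:1 3:3 9:9  a_9=13
[q^10] f(10)=10,f(5)=5,f(2)=2,f(1)=1 ⇒ 18
q^12  k|12↦f(k): 1:1 2:2 3:3 4:4 6:6 12:12  a_12=28
n=18: 18·1 9·2 6·3 3·6 2·9 1·18  f→[18+9+6+3+2+1]=39
[q^24] f(1)=1,f(2)=2,f(3)=3,f(4)=4,f(6)=6,f(8)=8,f(12)=12,f(24)=24 ⇒ 60
n=39: 39·1 13·3 3·13 1·39  f→[39+13+3+1]=56

13, 18, 28, 39, 60, 56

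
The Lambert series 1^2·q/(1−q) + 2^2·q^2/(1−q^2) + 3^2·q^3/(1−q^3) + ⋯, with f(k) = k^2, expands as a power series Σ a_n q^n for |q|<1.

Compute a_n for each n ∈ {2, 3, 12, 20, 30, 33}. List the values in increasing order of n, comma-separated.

5, 10, 210, 546, 1300, 1220

n=2: 1·2 2·1  f→[1+4]=5
n=3: 1·3 3·1  f→[1+9]=10
d|12:{12,6,4,3,2,1}  Σf=144+36+16+9+4+1=210
d|20:{20,10,5,4,2,1}  Σf=400+100+25+16+4+1=546
n=30: 1·30 2·15 3·10 5·6 6·5 10·3 15·2 30·1  f→[1+4+9+25+36+100+225+900]=1300
n=33: 1·33 3·11 11·3 33·1  f→[1+9+121+1089]=1220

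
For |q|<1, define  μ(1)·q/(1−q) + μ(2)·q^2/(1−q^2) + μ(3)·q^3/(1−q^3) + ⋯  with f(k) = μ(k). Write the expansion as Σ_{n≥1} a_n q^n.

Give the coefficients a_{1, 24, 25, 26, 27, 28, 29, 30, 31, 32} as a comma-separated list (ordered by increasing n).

1, 0, 0, 0, 0, 0, 0, 0, 0, 0

q^1  k|1↦μ(k): 1:1  a_1=1
d|24:{1,2,3,4,6,8,12,24}  Σμ=1+(-1)+(-1)+0+1+0+0+0=0
n=25: 1·25 5·5 25·1  μ→[1+(-1)+0]=0
[q^26] μ(1)=1,μ(2)=-1,μ(13)=-1,μ(26)=1 ⇒ 0
d|27:{1,3,9,27}  Σμ=1+(-1)+0+0=0
q^28  k|28↦μ(k): 1:1 2:-1 4:0 7:-1 14:1 28:0  a_28=0
q^29  k|29↦μ(k): 29:-1 1:1  a_29=0
d|30:{30,15,10,6,5,3,2,1}  Σμ=(-1)+1+1+1+(-1)+(-1)+(-1)+1=0
n=31: 1·31 31·1  μ→[1+(-1)]=0
n=32: 1·32 2·16 4·8 8·4 16·2 32·1  μ→[1+(-1)+0+0+0+0]=0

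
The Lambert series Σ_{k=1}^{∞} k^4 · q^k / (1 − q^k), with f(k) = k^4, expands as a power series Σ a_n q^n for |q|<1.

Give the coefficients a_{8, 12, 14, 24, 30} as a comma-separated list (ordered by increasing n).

d|8:{8,4,2,1}  Σf=4096+256+16+1=4369
q^12  k|12↦f(k): 1:1 2:16 3:81 4:256 6:1296 12:20736  a_12=22386
[q^14] f(1)=1,f(2)=16,f(7)=2401,f(14)=38416 ⇒ 40834
n=24: 1·24 2·12 3·8 4·6 6·4 8·3 12·2 24·1  f→[1+16+81+256+1296+4096+20736+331776]=358258
q^30  k|30↦f(k): 1:1 2:16 3:81 5:625 6:1296 10:10000 15:50625 30:810000  a_30=872644

4369, 22386, 40834, 358258, 872644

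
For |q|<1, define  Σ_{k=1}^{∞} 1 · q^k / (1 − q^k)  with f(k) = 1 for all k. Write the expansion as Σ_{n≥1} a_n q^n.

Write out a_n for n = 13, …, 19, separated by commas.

2, 4, 4, 5, 2, 6, 2

d|13:{13,1}  Σf=1+1=2
[q^14] f(1)=1,f(2)=1,f(7)=1,f(14)=1 ⇒ 4
n=15: 15·1 5·3 3·5 1·15  f→[1+1+1+1]=4
[q^16] f(1)=1,f(2)=1,f(4)=1,f(8)=1,f(16)=1 ⇒ 5
d|17:{1,17}  Σf=1+1=2
[q^18] f(18)=1,f(9)=1,f(6)=1,f(3)=1,f(2)=1,f(1)=1 ⇒ 6
n=19: 1·19 19·1  f→[1+1]=2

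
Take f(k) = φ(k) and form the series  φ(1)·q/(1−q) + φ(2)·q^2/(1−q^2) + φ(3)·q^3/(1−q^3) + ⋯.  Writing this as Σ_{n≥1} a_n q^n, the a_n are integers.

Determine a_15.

[q^15] φ(1)=1,φ(3)=2,φ(5)=4,φ(15)=8 ⇒ 15

a_15 = 15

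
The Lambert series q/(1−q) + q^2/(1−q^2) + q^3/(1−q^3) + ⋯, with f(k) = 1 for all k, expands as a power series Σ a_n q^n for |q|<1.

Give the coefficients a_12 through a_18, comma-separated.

6, 2, 4, 4, 5, 2, 6

n=12: 12·1 6·2 4·3 3·4 2·6 1·12  f→[1+1+1+1+1+1]=6
q^13  k|13↦f(k): 1:1 13:1  a_13=2
q^14  k|14↦f(k): 1:1 2:1 7:1 14:1  a_14=4
n=15: 1·15 3·5 5·3 15·1  f→[1+1+1+1]=4
d|16:{16,8,4,2,1}  Σf=1+1+1+1+1=5
q^17  k|17↦f(k): 17:1 1:1  a_17=2
q^18  k|18↦f(k): 1:1 2:1 3:1 6:1 9:1 18:1  a_18=6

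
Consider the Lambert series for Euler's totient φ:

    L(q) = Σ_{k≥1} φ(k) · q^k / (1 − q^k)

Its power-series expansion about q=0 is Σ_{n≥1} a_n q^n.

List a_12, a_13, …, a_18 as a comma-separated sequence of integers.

[q^12] φ(1)=1,φ(2)=1,φ(3)=2,φ(4)=2,φ(6)=2,φ(12)=4 ⇒ 12
[q^13] φ(13)=12,φ(1)=1 ⇒ 13
n=14: 1·14 2·7 7·2 14·1  φ→[1+1+6+6]=14
n=15: 1·15 3·5 5·3 15·1  φ→[1+2+4+8]=15
q^16  k|16↦φ(k): 1:1 2:1 4:2 8:4 16:8  a_16=16
d|17:{17,1}  Σφ=16+1=17
[q^18] φ(1)=1,φ(2)=1,φ(3)=2,φ(6)=2,φ(9)=6,φ(18)=6 ⇒ 18

12, 13, 14, 15, 16, 17, 18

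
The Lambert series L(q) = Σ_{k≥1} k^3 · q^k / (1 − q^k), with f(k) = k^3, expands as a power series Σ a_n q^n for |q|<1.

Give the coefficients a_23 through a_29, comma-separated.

q^23  k|23↦f(k): 23:12167 1:1  a_23=12168
[q^24] f(24)=13824,f(12)=1728,f(8)=512,f(6)=216,f(4)=64,f(3)=27,f(2)=8,f(1)=1 ⇒ 16380
n=25: 1·25 5·5 25·1  f→[1+125+15625]=15751
[q^26] f(26)=17576,f(13)=2197,f(2)=8,f(1)=1 ⇒ 19782
[q^27] f(27)=19683,f(9)=729,f(3)=27,f(1)=1 ⇒ 20440
d|28:{28,14,7,4,2,1}  Σf=21952+2744+343+64+8+1=25112
[q^29] f(29)=24389,f(1)=1 ⇒ 24390

12168, 16380, 15751, 19782, 20440, 25112, 24390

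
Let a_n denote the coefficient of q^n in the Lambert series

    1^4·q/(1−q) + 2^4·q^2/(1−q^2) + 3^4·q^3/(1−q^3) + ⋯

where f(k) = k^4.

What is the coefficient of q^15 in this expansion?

q^15  k|15↦f(k): 15:50625 5:625 3:81 1:1  a_15=51332

a_15 = 51332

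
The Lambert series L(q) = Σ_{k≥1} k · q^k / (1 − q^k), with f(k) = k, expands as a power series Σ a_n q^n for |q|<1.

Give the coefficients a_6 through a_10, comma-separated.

12, 8, 15, 13, 18

d|6:{1,2,3,6}  Σf=1+2+3+6=12
q^7  k|7↦f(k): 7:7 1:1  a_7=8
d|8:{8,4,2,1}  Σf=8+4+2+1=15
d|9:{9,3,1}  Σf=9+3+1=13
[q^10] f(1)=1,f(2)=2,f(5)=5,f(10)=10 ⇒ 18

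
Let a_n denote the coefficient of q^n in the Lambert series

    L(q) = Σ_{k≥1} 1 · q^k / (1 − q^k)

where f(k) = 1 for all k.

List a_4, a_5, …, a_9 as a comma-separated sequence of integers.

n=4: 4·1 2·2 1·4  f→[1+1+1]=3
[q^5] f(5)=1,f(1)=1 ⇒ 2
n=6: 1·6 2·3 3·2 6·1  f→[1+1+1+1]=4
n=7: 7·1 1·7  f→[1+1]=2
[q^8] f(8)=1,f(4)=1,f(2)=1,f(1)=1 ⇒ 4
d|9:{9,3,1}  Σf=1+1+1=3

3, 2, 4, 2, 4, 3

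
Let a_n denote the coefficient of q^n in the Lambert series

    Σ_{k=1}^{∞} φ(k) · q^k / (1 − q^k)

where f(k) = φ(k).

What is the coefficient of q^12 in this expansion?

q^12  k|12↦φ(k): 1:1 2:1 3:2 4:2 6:2 12:4  a_12=12

a_12 = 12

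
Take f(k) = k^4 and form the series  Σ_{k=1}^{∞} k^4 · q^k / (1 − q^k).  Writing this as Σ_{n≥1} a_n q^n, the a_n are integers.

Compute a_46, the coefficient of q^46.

a_46 = 4757314

n=46: 46·1 23·2 2·23 1·46  f→[4477456+279841+16+1]=4757314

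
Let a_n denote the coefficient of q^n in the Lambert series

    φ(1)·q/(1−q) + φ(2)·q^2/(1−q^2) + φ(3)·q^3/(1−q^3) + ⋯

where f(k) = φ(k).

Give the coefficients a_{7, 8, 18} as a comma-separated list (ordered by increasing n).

d|7:{1,7}  Σφ=1+6=7
q^8  k|8↦φ(k): 1:1 2:1 4:2 8:4  a_8=8
[q^18] φ(18)=6,φ(9)=6,φ(6)=2,φ(3)=2,φ(2)=1,φ(1)=1 ⇒ 18

7, 8, 18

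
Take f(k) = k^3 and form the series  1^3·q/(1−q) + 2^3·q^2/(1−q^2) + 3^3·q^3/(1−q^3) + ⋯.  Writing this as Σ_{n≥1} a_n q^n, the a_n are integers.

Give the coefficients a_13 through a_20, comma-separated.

2198, 3096, 3528, 4681, 4914, 6813, 6860, 9198

d|13:{1,13}  Σf=1+2197=2198
q^14  k|14↦f(k): 1:1 2:8 7:343 14:2744  a_14=3096
[q^15] f(1)=1,f(3)=27,f(5)=125,f(15)=3375 ⇒ 3528
q^16  k|16↦f(k): 16:4096 8:512 4:64 2:8 1:1  a_16=4681
d|17:{1,17}  Σf=1+4913=4914
d|18:{1,2,3,6,9,18}  Σf=1+8+27+216+729+5832=6813
[q^19] f(19)=6859,f(1)=1 ⇒ 6860
n=20: 20·1 10·2 5·4 4·5 2·10 1·20  f→[8000+1000+125+64+8+1]=9198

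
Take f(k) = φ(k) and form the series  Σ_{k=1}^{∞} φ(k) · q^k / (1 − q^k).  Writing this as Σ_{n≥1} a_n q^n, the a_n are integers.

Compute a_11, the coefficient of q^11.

q^11  k|11↦φ(k): 1:1 11:10  a_11=11

a_11 = 11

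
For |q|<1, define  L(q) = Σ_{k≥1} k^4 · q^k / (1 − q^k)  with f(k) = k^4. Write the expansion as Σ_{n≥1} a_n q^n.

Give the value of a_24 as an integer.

a_24 = 358258

n=24: 24·1 12·2 8·3 6·4 4·6 3·8 2·12 1·24  f→[331776+20736+4096+1296+256+81+16+1]=358258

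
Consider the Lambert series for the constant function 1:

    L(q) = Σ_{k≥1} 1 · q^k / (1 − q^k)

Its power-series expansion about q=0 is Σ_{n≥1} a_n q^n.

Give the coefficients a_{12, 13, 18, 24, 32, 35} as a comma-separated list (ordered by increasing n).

q^12  k|12↦f(k): 12:1 6:1 4:1 3:1 2:1 1:1  a_12=6
d|13:{1,13}  Σf=1+1=2
q^18  k|18↦f(k): 18:1 9:1 6:1 3:1 2:1 1:1  a_18=6
q^24  k|24↦f(k): 1:1 2:1 3:1 4:1 6:1 8:1 12:1 24:1  a_24=8
q^32  k|32↦f(k): 32:1 16:1 8:1 4:1 2:1 1:1  a_32=6
q^35  k|35↦f(k): 35:1 7:1 5:1 1:1  a_35=4

6, 2, 6, 8, 6, 4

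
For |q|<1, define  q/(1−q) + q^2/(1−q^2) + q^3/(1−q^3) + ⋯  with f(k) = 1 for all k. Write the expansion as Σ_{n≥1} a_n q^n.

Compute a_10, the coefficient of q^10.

n=10: 1·10 2·5 5·2 10·1  f→[1+1+1+1]=4

a_10 = 4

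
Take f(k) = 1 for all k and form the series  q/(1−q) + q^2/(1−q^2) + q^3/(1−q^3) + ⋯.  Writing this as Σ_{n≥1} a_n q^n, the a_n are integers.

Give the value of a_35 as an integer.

a_35 = 4

d|35:{35,7,5,1}  Σf=1+1+1+1=4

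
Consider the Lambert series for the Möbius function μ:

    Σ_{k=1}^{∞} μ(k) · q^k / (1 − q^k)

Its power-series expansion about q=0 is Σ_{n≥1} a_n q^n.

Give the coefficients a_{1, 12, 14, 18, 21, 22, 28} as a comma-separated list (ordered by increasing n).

1, 0, 0, 0, 0, 0, 0

n=1: 1·1  μ→[1]=1
q^12  k|12↦μ(k): 12:0 6:1 4:0 3:-1 2:-1 1:1  a_12=0
[q^14] μ(1)=1,μ(2)=-1,μ(7)=-1,μ(14)=1 ⇒ 0
[q^18] μ(18)=0,μ(9)=0,μ(6)=1,μ(3)=-1,μ(2)=-1,μ(1)=1 ⇒ 0
n=21: 21·1 7·3 3·7 1·21  μ→[1+(-1)+(-1)+1]=0
d|22:{1,2,11,22}  Σμ=1+(-1)+(-1)+1=0
n=28: 28·1 14·2 7·4 4·7 2·14 1·28  μ→[0+1+(-1)+0+(-1)+1]=0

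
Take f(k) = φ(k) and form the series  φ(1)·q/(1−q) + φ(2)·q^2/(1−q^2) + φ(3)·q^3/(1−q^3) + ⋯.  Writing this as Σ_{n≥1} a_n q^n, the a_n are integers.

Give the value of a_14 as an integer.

n=14: 14·1 7·2 2·7 1·14  φ→[6+6+1+1]=14

a_14 = 14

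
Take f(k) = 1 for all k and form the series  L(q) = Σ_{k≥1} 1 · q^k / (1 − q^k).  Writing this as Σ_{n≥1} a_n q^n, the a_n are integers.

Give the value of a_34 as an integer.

d|34:{1,2,17,34}  Σf=1+1+1+1=4

a_34 = 4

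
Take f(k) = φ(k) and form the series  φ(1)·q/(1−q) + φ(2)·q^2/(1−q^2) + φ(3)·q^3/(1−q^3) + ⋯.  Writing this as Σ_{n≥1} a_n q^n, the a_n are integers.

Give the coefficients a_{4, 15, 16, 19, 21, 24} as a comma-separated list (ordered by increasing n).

q^4  k|4↦φ(k): 1:1 2:1 4:2  a_4=4
q^15  k|15↦φ(k): 15:8 5:4 3:2 1:1  a_15=15
d|16:{1,2,4,8,16}  Σφ=1+1+2+4+8=16
n=19: 1·19 19·1  φ→[1+18]=19
n=21: 21·1 7·3 3·7 1·21  φ→[12+6+2+1]=21
n=24: 24·1 12·2 8·3 6·4 4·6 3·8 2·12 1·24  φ→[8+4+4+2+2+2+1+1]=24

4, 15, 16, 19, 21, 24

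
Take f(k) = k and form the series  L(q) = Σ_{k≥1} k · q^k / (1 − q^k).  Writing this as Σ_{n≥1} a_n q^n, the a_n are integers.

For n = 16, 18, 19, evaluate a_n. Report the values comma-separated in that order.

[q^16] f(1)=1,f(2)=2,f(4)=4,f(8)=8,f(16)=16 ⇒ 31
[q^18] f(1)=1,f(2)=2,f(3)=3,f(6)=6,f(9)=9,f(18)=18 ⇒ 39
[q^19] f(1)=1,f(19)=19 ⇒ 20

31, 39, 20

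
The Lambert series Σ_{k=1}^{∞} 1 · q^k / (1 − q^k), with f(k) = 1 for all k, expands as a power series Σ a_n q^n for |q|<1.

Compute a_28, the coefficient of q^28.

d|28:{1,2,4,7,14,28}  Σf=1+1+1+1+1+1=6

a_28 = 6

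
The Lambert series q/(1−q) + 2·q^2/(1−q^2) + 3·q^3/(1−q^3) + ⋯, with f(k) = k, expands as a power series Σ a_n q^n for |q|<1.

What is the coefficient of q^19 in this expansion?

n=19: 19·1 1·19  f→[19+1]=20

a_19 = 20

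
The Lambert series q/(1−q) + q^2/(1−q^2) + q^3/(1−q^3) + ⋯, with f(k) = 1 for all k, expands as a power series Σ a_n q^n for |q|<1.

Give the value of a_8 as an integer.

a_8 = 4

n=8: 1·8 2·4 4·2 8·1  f→[1+1+1+1]=4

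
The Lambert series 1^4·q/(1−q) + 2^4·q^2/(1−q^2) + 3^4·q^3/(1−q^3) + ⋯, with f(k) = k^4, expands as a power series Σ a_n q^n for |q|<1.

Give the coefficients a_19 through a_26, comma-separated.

q^19  k|19↦f(k): 19:130321 1:1  a_19=130322
n=20: 20·1 10·2 5·4 4·5 2·10 1·20  f→[160000+10000+625+256+16+1]=170898
[q^21] f(21)=194481,f(7)=2401,f(3)=81,f(1)=1 ⇒ 196964
n=22: 1·22 2·11 11·2 22·1  f→[1+16+14641+234256]=248914
[q^23] f(23)=279841,f(1)=1 ⇒ 279842
[q^24] f(24)=331776,f(12)=20736,f(8)=4096,f(6)=1296,f(4)=256,f(3)=81,f(2)=16,f(1)=1 ⇒ 358258
n=25: 25·1 5·5 1·25  f→[390625+625+1]=391251
d|26:{26,13,2,1}  Σf=456976+28561+16+1=485554

130322, 170898, 196964, 248914, 279842, 358258, 391251, 485554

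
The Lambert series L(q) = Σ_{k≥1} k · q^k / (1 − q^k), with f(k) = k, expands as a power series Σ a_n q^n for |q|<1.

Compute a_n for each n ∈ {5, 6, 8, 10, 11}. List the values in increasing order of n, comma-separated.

n=5: 5·1 1·5  f→[5+1]=6
d|6:{1,2,3,6}  Σf=1+2+3+6=12
n=8: 8·1 4·2 2·4 1·8  f→[8+4+2+1]=15
[q^10] f(1)=1,f(2)=2,f(5)=5,f(10)=10 ⇒ 18
n=11: 11·1 1·11  f→[11+1]=12

6, 12, 15, 18, 12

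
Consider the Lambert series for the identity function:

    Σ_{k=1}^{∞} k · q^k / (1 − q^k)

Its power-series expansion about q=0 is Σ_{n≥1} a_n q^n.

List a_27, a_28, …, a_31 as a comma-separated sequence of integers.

d|27:{1,3,9,27}  Σf=1+3+9+27=40
q^28  k|28↦f(k): 28:28 14:14 7:7 4:4 2:2 1:1  a_28=56
[q^29] f(29)=29,f(1)=1 ⇒ 30
[q^30] f(1)=1,f(2)=2,f(3)=3,f(5)=5,f(6)=6,f(10)=10,f(15)=15,f(30)=30 ⇒ 72
[q^31] f(31)=31,f(1)=1 ⇒ 32

40, 56, 30, 72, 32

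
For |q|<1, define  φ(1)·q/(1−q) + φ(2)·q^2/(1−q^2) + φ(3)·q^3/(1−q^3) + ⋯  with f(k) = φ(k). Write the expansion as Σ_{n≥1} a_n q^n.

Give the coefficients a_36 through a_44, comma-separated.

q^36  k|36↦φ(k): 1:1 2:1 3:2 4:2 6:2 9:6 12:4 18:6 36:12  a_36=36
q^37  k|37↦φ(k): 37:36 1:1  a_37=37
q^38  k|38↦φ(k): 38:18 19:18 2:1 1:1  a_38=38
n=39: 1·39 3·13 13·3 39·1  φ→[1+2+12+24]=39
q^40  k|40↦φ(k): 1:1 2:1 4:2 5:4 8:4 10:4 20:8 40:16  a_40=40
d|41:{41,1}  Σφ=40+1=41
q^42  k|42↦φ(k): 42:12 21:12 14:6 7:6 6:2 3:2 2:1 1:1  a_42=42
d|43:{1,43}  Σφ=1+42=43
[q^44] φ(44)=20,φ(22)=10,φ(11)=10,φ(4)=2,φ(2)=1,φ(1)=1 ⇒ 44

36, 37, 38, 39, 40, 41, 42, 43, 44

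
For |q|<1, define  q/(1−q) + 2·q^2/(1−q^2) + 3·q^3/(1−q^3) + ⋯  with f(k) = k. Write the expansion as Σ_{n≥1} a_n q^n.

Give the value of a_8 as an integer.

a_8 = 15

[q^8] f(8)=8,f(4)=4,f(2)=2,f(1)=1 ⇒ 15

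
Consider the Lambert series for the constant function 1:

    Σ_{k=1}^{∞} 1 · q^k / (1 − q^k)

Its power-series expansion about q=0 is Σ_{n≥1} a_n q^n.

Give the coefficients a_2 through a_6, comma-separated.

2, 2, 3, 2, 4

q^2  k|2↦f(k): 1:1 2:1  a_2=2
d|3:{1,3}  Σf=1+1=2
n=4: 1·4 2·2 4·1  f→[1+1+1]=3
n=5: 1·5 5·1  f→[1+1]=2
q^6  k|6↦f(k): 1:1 2:1 3:1 6:1  a_6=4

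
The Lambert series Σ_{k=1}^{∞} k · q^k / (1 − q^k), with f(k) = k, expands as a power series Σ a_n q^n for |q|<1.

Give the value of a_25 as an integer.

n=25: 25·1 5·5 1·25  f→[25+5+1]=31

a_25 = 31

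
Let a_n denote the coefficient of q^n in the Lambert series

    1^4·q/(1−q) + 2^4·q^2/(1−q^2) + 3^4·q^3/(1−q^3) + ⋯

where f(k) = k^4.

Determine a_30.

a_30 = 872644

n=30: 30·1 15·2 10·3 6·5 5·6 3·10 2·15 1·30  f→[810000+50625+10000+1296+625+81+16+1]=872644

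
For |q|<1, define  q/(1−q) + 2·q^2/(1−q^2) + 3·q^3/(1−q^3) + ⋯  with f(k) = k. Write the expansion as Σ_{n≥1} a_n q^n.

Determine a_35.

a_35 = 48

q^35  k|35↦f(k): 1:1 5:5 7:7 35:35  a_35=48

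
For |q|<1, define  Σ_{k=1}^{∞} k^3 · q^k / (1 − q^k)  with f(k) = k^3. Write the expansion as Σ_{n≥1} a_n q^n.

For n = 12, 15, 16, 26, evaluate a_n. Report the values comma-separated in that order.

2044, 3528, 4681, 19782

d|12:{12,6,4,3,2,1}  Σf=1728+216+64+27+8+1=2044
[q^15] f(15)=3375,f(5)=125,f(3)=27,f(1)=1 ⇒ 3528
d|16:{1,2,4,8,16}  Σf=1+8+64+512+4096=4681
[q^26] f(26)=17576,f(13)=2197,f(2)=8,f(1)=1 ⇒ 19782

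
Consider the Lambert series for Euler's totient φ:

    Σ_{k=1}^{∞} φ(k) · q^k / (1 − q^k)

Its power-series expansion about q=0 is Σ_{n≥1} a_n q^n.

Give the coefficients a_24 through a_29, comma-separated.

q^24  k|24↦φ(k): 24:8 12:4 8:4 6:2 4:2 3:2 2:1 1:1  a_24=24
[q^25] φ(1)=1,φ(5)=4,φ(25)=20 ⇒ 25
q^26  k|26↦φ(k): 1:1 2:1 13:12 26:12  a_26=26
q^27  k|27↦φ(k): 1:1 3:2 9:6 27:18  a_27=27
q^28  k|28↦φ(k): 28:12 14:6 7:6 4:2 2:1 1:1  a_28=28
q^29  k|29↦φ(k): 1:1 29:28  a_29=29

24, 25, 26, 27, 28, 29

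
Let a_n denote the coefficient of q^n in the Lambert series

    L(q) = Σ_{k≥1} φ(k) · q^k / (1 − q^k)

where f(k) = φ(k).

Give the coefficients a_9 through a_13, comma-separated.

[q^9] φ(1)=1,φ(3)=2,φ(9)=6 ⇒ 9
n=10: 1·10 2·5 5·2 10·1  φ→[1+1+4+4]=10
n=11: 1·11 11·1  φ→[1+10]=11
n=12: 1·12 2·6 3·4 4·3 6·2 12·1  φ→[1+1+2+2+2+4]=12
n=13: 1·13 13·1  φ→[1+12]=13

9, 10, 11, 12, 13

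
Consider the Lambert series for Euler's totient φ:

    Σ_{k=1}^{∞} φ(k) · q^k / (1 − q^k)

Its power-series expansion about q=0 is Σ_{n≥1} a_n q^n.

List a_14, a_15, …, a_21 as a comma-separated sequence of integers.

[q^14] φ(1)=1,φ(2)=1,φ(7)=6,φ(14)=6 ⇒ 14
d|15:{15,5,3,1}  Σφ=8+4+2+1=15
d|16:{16,8,4,2,1}  Σφ=8+4+2+1+1=16
n=17: 1·17 17·1  φ→[1+16]=17
[q^18] φ(1)=1,φ(2)=1,φ(3)=2,φ(6)=2,φ(9)=6,φ(18)=6 ⇒ 18
[q^19] φ(19)=18,φ(1)=1 ⇒ 19
[q^20] φ(20)=8,φ(10)=4,φ(5)=4,φ(4)=2,φ(2)=1,φ(1)=1 ⇒ 20
q^21  k|21↦φ(k): 21:12 7:6 3:2 1:1  a_21=21

14, 15, 16, 17, 18, 19, 20, 21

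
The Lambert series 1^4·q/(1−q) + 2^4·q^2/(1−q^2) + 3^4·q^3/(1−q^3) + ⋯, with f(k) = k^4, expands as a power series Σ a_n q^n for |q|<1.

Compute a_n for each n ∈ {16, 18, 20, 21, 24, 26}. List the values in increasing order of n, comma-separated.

69905, 112931, 170898, 196964, 358258, 485554

n=16: 16·1 8·2 4·4 2·8 1·16  f→[65536+4096+256+16+1]=69905
[q^18] f(18)=104976,f(9)=6561,f(6)=1296,f(3)=81,f(2)=16,f(1)=1 ⇒ 112931
n=20: 1·20 2·10 4·5 5·4 10·2 20·1  f→[1+16+256+625+10000+160000]=170898
d|21:{1,3,7,21}  Σf=1+81+2401+194481=196964
q^24  k|24↦f(k): 24:331776 12:20736 8:4096 6:1296 4:256 3:81 2:16 1:1  a_24=358258
d|26:{26,13,2,1}  Σf=456976+28561+16+1=485554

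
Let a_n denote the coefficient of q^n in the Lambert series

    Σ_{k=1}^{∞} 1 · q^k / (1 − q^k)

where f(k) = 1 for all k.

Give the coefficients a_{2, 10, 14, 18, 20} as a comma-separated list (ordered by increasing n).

d|2:{1,2}  Σf=1+1=2
q^10  k|10↦f(k): 10:1 5:1 2:1 1:1  a_10=4
n=14: 1·14 2·7 7·2 14·1  f→[1+1+1+1]=4
q^18  k|18↦f(k): 1:1 2:1 3:1 6:1 9:1 18:1  a_18=6
[q^20] f(1)=1,f(2)=1,f(4)=1,f(5)=1,f(10)=1,f(20)=1 ⇒ 6

2, 4, 4, 6, 6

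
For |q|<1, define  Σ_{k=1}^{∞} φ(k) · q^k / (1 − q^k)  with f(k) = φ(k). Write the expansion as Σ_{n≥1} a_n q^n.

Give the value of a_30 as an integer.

n=30: 1·30 2·15 3·10 5·6 6·5 10·3 15·2 30·1  φ→[1+1+2+4+2+4+8+8]=30

a_30 = 30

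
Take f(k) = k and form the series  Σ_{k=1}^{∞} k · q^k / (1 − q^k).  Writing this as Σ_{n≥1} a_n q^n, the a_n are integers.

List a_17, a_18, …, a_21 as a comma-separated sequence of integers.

n=17: 1·17 17·1  f→[1+17]=18
n=18: 1·18 2·9 3·6 6·3 9·2 18·1  f→[1+2+3+6+9+18]=39
n=19: 1·19 19·1  f→[1+19]=20
q^20  k|20↦f(k): 20:20 10:10 5:5 4:4 2:2 1:1  a_20=42
q^21  k|21↦f(k): 1:1 3:3 7:7 21:21  a_21=32

18, 39, 20, 42, 32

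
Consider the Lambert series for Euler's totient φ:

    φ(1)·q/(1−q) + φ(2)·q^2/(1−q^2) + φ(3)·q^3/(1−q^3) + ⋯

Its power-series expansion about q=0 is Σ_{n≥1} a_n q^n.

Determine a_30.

n=30: 1·30 2·15 3·10 5·6 6·5 10·3 15·2 30·1  φ→[1+1+2+4+2+4+8+8]=30

a_30 = 30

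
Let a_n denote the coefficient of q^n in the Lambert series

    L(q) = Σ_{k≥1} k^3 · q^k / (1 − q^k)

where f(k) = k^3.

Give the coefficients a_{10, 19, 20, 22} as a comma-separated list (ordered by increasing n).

d|10:{1,2,5,10}  Σf=1+8+125+1000=1134
d|19:{1,19}  Σf=1+6859=6860
d|20:{20,10,5,4,2,1}  Σf=8000+1000+125+64+8+1=9198
q^22  k|22↦f(k): 22:10648 11:1331 2:8 1:1  a_22=11988

1134, 6860, 9198, 11988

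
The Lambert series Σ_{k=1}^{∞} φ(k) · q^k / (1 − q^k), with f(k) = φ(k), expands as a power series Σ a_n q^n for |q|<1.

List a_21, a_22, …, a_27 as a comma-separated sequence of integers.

d|21:{21,7,3,1}  Σφ=12+6+2+1=21
n=22: 1·22 2·11 11·2 22·1  φ→[1+1+10+10]=22
d|23:{23,1}  Σφ=22+1=23
q^24  k|24↦φ(k): 1:1 2:1 3:2 4:2 6:2 8:4 12:4 24:8  a_24=24
q^25  k|25↦φ(k): 1:1 5:4 25:20  a_25=25
q^26  k|26↦φ(k): 26:12 13:12 2:1 1:1  a_26=26
d|27:{1,3,9,27}  Σφ=1+2+6+18=27

21, 22, 23, 24, 25, 26, 27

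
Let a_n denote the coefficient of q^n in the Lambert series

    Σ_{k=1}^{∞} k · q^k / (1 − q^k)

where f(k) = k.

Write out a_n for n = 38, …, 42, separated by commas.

d|38:{1,2,19,38}  Σf=1+2+19+38=60
d|39:{1,3,13,39}  Σf=1+3+13+39=56
q^40  k|40↦f(k): 1:1 2:2 4:4 5:5 8:8 10:10 20:20 40:40  a_40=90
q^41  k|41↦f(k): 41:41 1:1  a_41=42
n=42: 1·42 2·21 3·14 6·7 7·6 14·3 21·2 42·1  f→[1+2+3+6+7+14+21+42]=96

60, 56, 90, 42, 96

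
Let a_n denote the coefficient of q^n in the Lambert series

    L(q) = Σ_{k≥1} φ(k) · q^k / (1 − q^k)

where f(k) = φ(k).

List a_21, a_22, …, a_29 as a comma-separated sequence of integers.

d|21:{1,3,7,21}  Σφ=1+2+6+12=21
q^22  k|22↦φ(k): 22:10 11:10 2:1 1:1  a_22=22
[q^23] φ(23)=22,φ(1)=1 ⇒ 23
[q^24] φ(24)=8,φ(12)=4,φ(8)=4,φ(6)=2,φ(4)=2,φ(3)=2,φ(2)=1,φ(1)=1 ⇒ 24
n=25: 25·1 5·5 1·25  φ→[20+4+1]=25
d|26:{26,13,2,1}  Σφ=12+12+1+1=26
q^27  k|27↦φ(k): 27:18 9:6 3:2 1:1  a_27=27
n=28: 1·28 2·14 4·7 7·4 14·2 28·1  φ→[1+1+2+6+6+12]=28
n=29: 29·1 1·29  φ→[28+1]=29

21, 22, 23, 24, 25, 26, 27, 28, 29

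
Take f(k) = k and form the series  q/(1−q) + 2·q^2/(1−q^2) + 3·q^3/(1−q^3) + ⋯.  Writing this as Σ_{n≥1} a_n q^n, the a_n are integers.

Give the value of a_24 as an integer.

q^24  k|24↦f(k): 1:1 2:2 3:3 4:4 6:6 8:8 12:12 24:24  a_24=60

a_24 = 60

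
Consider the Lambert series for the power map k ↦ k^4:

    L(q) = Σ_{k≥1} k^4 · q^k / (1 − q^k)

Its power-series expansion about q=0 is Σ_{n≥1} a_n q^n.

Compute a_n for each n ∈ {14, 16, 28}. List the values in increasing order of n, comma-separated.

40834, 69905, 655746

q^14  k|14↦f(k): 14:38416 7:2401 2:16 1:1  a_14=40834
q^16  k|16↦f(k): 16:65536 8:4096 4:256 2:16 1:1  a_16=69905
d|28:{1,2,4,7,14,28}  Σf=1+16+256+2401+38416+614656=655746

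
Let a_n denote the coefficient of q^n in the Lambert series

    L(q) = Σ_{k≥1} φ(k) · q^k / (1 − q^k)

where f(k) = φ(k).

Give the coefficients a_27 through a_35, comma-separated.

q^27  k|27↦φ(k): 1:1 3:2 9:6 27:18  a_27=27
n=28: 28·1 14·2 7·4 4·7 2·14 1·28  φ→[12+6+6+2+1+1]=28
q^29  k|29↦φ(k): 1:1 29:28  a_29=29
q^30  k|30↦φ(k): 30:8 15:8 10:4 6:2 5:4 3:2 2:1 1:1  a_30=30
[q^31] φ(31)=30,φ(1)=1 ⇒ 31
q^32  k|32↦φ(k): 32:16 16:8 8:4 4:2 2:1 1:1  a_32=32
[q^33] φ(33)=20,φ(11)=10,φ(3)=2,φ(1)=1 ⇒ 33
[q^34] φ(1)=1,φ(2)=1,φ(17)=16,φ(34)=16 ⇒ 34
d|35:{1,5,7,35}  Σφ=1+4+6+24=35

27, 28, 29, 30, 31, 32, 33, 34, 35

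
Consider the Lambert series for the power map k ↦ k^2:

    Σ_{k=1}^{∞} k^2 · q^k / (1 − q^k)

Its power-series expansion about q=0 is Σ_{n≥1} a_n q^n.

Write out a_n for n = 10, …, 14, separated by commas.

q^10  k|10↦f(k): 10:100 5:25 2:4 1:1  a_10=130
q^11  k|11↦f(k): 11:121 1:1  a_11=122
q^12  k|12↦f(k): 12:144 6:36 4:16 3:9 2:4 1:1  a_12=210
[q^13] f(1)=1,f(13)=169 ⇒ 170
n=14: 1·14 2·7 7·2 14·1  f→[1+4+49+196]=250

130, 122, 210, 170, 250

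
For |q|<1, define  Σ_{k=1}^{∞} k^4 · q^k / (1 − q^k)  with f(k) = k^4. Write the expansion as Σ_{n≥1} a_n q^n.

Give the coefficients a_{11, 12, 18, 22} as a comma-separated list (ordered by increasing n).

n=11: 1·11 11·1  f→[1+14641]=14642
q^12  k|12↦f(k): 1:1 2:16 3:81 4:256 6:1296 12:20736  a_12=22386
d|18:{18,9,6,3,2,1}  Σf=104976+6561+1296+81+16+1=112931
q^22  k|22↦f(k): 1:1 2:16 11:14641 22:234256  a_22=248914

14642, 22386, 112931, 248914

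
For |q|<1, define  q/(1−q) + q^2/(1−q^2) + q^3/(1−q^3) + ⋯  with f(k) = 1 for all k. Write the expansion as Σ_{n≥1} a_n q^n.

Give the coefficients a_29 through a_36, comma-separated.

2, 8, 2, 6, 4, 4, 4, 9

q^29  k|29↦f(k): 29:1 1:1  a_29=2
d|30:{1,2,3,5,6,10,15,30}  Σf=1+1+1+1+1+1+1+1=8
[q^31] f(1)=1,f(31)=1 ⇒ 2
d|32:{32,16,8,4,2,1}  Σf=1+1+1+1+1+1=6
n=33: 1·33 3·11 11·3 33·1  f→[1+1+1+1]=4
n=34: 34·1 17·2 2·17 1·34  f→[1+1+1+1]=4
[q^35] f(1)=1,f(5)=1,f(7)=1,f(35)=1 ⇒ 4
[q^36] f(1)=1,f(2)=1,f(3)=1,f(4)=1,f(6)=1,f(9)=1,f(12)=1,f(18)=1,f(36)=1 ⇒ 9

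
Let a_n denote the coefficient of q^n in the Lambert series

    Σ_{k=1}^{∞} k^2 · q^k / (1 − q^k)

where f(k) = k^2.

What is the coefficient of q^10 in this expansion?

[q^10] f(10)=100,f(5)=25,f(2)=4,f(1)=1 ⇒ 130

a_10 = 130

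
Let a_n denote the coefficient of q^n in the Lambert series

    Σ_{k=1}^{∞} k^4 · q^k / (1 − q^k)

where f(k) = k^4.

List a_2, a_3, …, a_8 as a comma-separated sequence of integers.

17, 82, 273, 626, 1394, 2402, 4369

d|2:{2,1}  Σf=16+1=17
[q^3] f(3)=81,f(1)=1 ⇒ 82
n=4: 4·1 2·2 1·4  f→[256+16+1]=273
q^5  k|5↦f(k): 5:625 1:1  a_5=626
[q^6] f(6)=1296,f(3)=81,f(2)=16,f(1)=1 ⇒ 1394
[q^7] f(1)=1,f(7)=2401 ⇒ 2402
d|8:{8,4,2,1}  Σf=4096+256+16+1=4369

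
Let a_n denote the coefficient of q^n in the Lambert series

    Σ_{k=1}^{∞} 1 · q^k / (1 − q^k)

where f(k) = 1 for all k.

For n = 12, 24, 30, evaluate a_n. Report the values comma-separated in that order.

n=12: 12·1 6·2 4·3 3·4 2·6 1·12  f→[1+1+1+1+1+1]=6
[q^24] f(1)=1,f(2)=1,f(3)=1,f(4)=1,f(6)=1,f(8)=1,f(12)=1,f(24)=1 ⇒ 8
d|30:{30,15,10,6,5,3,2,1}  Σf=1+1+1+1+1+1+1+1=8

6, 8, 8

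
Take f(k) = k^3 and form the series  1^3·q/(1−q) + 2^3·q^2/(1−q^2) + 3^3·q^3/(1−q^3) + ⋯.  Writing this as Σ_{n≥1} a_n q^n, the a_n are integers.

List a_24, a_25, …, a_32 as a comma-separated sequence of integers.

n=24: 1·24 2·12 3·8 4·6 6·4 8·3 12·2 24·1  f→[1+8+27+64+216+512+1728+13824]=16380
n=25: 1·25 5·5 25·1  f→[1+125+15625]=15751
[q^26] f(26)=17576,f(13)=2197,f(2)=8,f(1)=1 ⇒ 19782
q^27  k|27↦f(k): 1:1 3:27 9:729 27:19683  a_27=20440
n=28: 28·1 14·2 7·4 4·7 2·14 1·28  f→[21952+2744+343+64+8+1]=25112
[q^29] f(29)=24389,f(1)=1 ⇒ 24390
n=30: 1·30 2·15 3·10 5·6 6·5 10·3 15·2 30·1  f→[1+8+27+125+216+1000+3375+27000]=31752
n=31: 31·1 1·31  f→[29791+1]=29792
[q^32] f(1)=1,f(2)=8,f(4)=64,f(8)=512,f(16)=4096,f(32)=32768 ⇒ 37449

16380, 15751, 19782, 20440, 25112, 24390, 31752, 29792, 37449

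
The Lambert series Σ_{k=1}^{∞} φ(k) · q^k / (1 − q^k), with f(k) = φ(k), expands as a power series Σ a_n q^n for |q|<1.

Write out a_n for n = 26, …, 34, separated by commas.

n=26: 26·1 13·2 2·13 1·26  φ→[12+12+1+1]=26
q^27  k|27↦φ(k): 27:18 9:6 3:2 1:1  a_27=27
q^28  k|28↦φ(k): 1:1 2:1 4:2 7:6 14:6 28:12  a_28=28
[q^29] φ(29)=28,φ(1)=1 ⇒ 29
n=30: 1·30 2·15 3·10 5·6 6·5 10·3 15·2 30·1  φ→[1+1+2+4+2+4+8+8]=30
[q^31] φ(31)=30,φ(1)=1 ⇒ 31
[q^32] φ(1)=1,φ(2)=1,φ(4)=2,φ(8)=4,φ(16)=8,φ(32)=16 ⇒ 32
[q^33] φ(33)=20,φ(11)=10,φ(3)=2,φ(1)=1 ⇒ 33
q^34  k|34↦φ(k): 1:1 2:1 17:16 34:16  a_34=34

26, 27, 28, 29, 30, 31, 32, 33, 34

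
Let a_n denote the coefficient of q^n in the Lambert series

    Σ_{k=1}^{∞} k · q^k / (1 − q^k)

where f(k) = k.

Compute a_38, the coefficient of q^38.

a_38 = 60

q^38  k|38↦f(k): 1:1 2:2 19:19 38:38  a_38=60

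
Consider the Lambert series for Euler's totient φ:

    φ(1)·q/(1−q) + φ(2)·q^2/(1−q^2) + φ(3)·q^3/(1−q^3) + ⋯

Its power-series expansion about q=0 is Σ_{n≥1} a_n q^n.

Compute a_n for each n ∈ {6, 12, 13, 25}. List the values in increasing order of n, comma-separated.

[q^6] φ(1)=1,φ(2)=1,φ(3)=2,φ(6)=2 ⇒ 6
q^12  k|12↦φ(k): 1:1 2:1 3:2 4:2 6:2 12:4  a_12=12
q^13  k|13↦φ(k): 1:1 13:12  a_13=13
d|25:{25,5,1}  Σφ=20+4+1=25

6, 12, 13, 25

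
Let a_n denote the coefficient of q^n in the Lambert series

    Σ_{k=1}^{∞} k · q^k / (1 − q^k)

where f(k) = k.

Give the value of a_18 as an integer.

n=18: 18·1 9·2 6·3 3·6 2·9 1·18  f→[18+9+6+3+2+1]=39

a_18 = 39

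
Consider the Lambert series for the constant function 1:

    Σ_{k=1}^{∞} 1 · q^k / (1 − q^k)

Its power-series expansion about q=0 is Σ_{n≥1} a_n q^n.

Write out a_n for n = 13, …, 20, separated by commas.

d|13:{13,1}  Σf=1+1=2
q^14  k|14↦f(k): 1:1 2:1 7:1 14:1  a_14=4
q^15  k|15↦f(k): 1:1 3:1 5:1 15:1  a_15=4
n=16: 1·16 2·8 4·4 8·2 16·1  f→[1+1+1+1+1]=5
d|17:{1,17}  Σf=1+1=2
d|18:{1,2,3,6,9,18}  Σf=1+1+1+1+1+1=6
[q^19] f(1)=1,f(19)=1 ⇒ 2
q^20  k|20↦f(k): 20:1 10:1 5:1 4:1 2:1 1:1  a_20=6

2, 4, 4, 5, 2, 6, 2, 6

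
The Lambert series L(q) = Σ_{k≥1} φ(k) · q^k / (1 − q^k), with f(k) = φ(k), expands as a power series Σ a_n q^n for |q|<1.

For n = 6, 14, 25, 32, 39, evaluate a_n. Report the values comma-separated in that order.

d|6:{1,2,3,6}  Σφ=1+1+2+2=6
[q^14] φ(14)=6,φ(7)=6,φ(2)=1,φ(1)=1 ⇒ 14
q^25  k|25↦φ(k): 1:1 5:4 25:20  a_25=25
[q^32] φ(32)=16,φ(16)=8,φ(8)=4,φ(4)=2,φ(2)=1,φ(1)=1 ⇒ 32
d|39:{1,3,13,39}  Σφ=1+2+12+24=39

6, 14, 25, 32, 39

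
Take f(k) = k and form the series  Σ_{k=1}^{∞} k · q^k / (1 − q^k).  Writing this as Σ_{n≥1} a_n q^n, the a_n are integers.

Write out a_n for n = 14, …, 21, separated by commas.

n=14: 14·1 7·2 2·7 1·14  f→[14+7+2+1]=24
n=15: 1·15 3·5 5·3 15·1  f→[1+3+5+15]=24
q^16  k|16↦f(k): 16:16 8:8 4:4 2:2 1:1  a_16=31
d|17:{17,1}  Σf=17+1=18
d|18:{1,2,3,6,9,18}  Σf=1+2+3+6+9+18=39
d|19:{19,1}  Σf=19+1=20
q^20  k|20↦f(k): 1:1 2:2 4:4 5:5 10:10 20:20  a_20=42
[q^21] f(1)=1,f(3)=3,f(7)=7,f(21)=21 ⇒ 32

24, 24, 31, 18, 39, 20, 42, 32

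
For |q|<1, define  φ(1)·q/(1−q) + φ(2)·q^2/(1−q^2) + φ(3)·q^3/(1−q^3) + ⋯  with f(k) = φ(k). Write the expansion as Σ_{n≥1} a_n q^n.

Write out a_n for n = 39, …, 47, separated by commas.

q^39  k|39↦φ(k): 39:24 13:12 3:2 1:1  a_39=39
n=40: 1·40 2·20 4·10 5·8 8·5 10·4 20·2 40·1  φ→[1+1+2+4+4+4+8+16]=40
q^41  k|41↦φ(k): 41:40 1:1  a_41=41
[q^42] φ(42)=12,φ(21)=12,φ(14)=6,φ(7)=6,φ(6)=2,φ(3)=2,φ(2)=1,φ(1)=1 ⇒ 42
n=43: 43·1 1·43  φ→[42+1]=43
n=44: 1·44 2·22 4·11 11·4 22·2 44·1  φ→[1+1+2+10+10+20]=44
n=45: 1·45 3·15 5·9 9·5 15·3 45·1  φ→[1+2+4+6+8+24]=45
d|46:{1,2,23,46}  Σφ=1+1+22+22=46
n=47: 1·47 47·1  φ→[1+46]=47

39, 40, 41, 42, 43, 44, 45, 46, 47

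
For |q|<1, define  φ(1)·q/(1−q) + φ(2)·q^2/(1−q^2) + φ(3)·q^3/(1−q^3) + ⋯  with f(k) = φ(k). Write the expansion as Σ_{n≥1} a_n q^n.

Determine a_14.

q^14  k|14↦φ(k): 1:1 2:1 7:6 14:6  a_14=14

a_14 = 14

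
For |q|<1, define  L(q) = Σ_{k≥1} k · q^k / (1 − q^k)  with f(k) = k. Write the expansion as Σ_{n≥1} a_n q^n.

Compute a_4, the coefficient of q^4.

n=4: 1·4 2·2 4·1  f→[1+2+4]=7

a_4 = 7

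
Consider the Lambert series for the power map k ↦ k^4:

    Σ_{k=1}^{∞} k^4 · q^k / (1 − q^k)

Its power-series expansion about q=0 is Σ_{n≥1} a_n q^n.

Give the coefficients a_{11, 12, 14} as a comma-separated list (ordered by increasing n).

d|11:{1,11}  Σf=1+14641=14642
q^12  k|12↦f(k): 1:1 2:16 3:81 4:256 6:1296 12:20736  a_12=22386
d|14:{14,7,2,1}  Σf=38416+2401+16+1=40834

14642, 22386, 40834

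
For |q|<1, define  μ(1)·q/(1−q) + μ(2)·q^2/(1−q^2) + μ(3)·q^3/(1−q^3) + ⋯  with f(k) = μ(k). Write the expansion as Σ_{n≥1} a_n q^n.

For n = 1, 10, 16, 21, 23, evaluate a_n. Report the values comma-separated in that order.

1, 0, 0, 0, 0

n=1: 1·1  μ→[1]=1
[q^10] μ(1)=1,μ(2)=-1,μ(5)=-1,μ(10)=1 ⇒ 0
[q^16] μ(1)=1,μ(2)=-1,μ(4)=0,μ(8)=0,μ(16)=0 ⇒ 0
q^21  k|21↦μ(k): 1:1 3:-1 7:-1 21:1  a_21=0
[q^23] μ(1)=1,μ(23)=-1 ⇒ 0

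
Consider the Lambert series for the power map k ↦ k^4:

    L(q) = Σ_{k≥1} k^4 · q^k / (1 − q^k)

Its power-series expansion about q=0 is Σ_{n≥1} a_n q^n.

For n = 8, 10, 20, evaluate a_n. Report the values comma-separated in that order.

d|8:{1,2,4,8}  Σf=1+16+256+4096=4369
n=10: 10·1 5·2 2·5 1·10  f→[10000+625+16+1]=10642
[q^20] f(1)=1,f(2)=16,f(4)=256,f(5)=625,f(10)=10000,f(20)=160000 ⇒ 170898

4369, 10642, 170898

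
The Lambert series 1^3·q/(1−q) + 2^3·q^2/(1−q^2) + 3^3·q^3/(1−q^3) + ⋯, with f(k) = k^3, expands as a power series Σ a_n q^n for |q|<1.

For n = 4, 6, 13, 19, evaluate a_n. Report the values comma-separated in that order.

73, 252, 2198, 6860

n=4: 1·4 2·2 4·1  f→[1+8+64]=73
[q^6] f(1)=1,f(2)=8,f(3)=27,f(6)=216 ⇒ 252
d|13:{13,1}  Σf=2197+1=2198
n=19: 19·1 1·19  f→[6859+1]=6860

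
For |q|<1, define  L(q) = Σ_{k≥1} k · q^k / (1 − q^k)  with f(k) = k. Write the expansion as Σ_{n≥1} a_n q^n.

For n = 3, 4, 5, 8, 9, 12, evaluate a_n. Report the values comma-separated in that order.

d|3:{3,1}  Σf=3+1=4
d|4:{1,2,4}  Σf=1+2+4=7
[q^5] f(1)=1,f(5)=5 ⇒ 6
d|8:{8,4,2,1}  Σf=8+4+2+1=15
q^9  k|9↦f(k): 9:9 3:3 1:1  a_9=13
n=12: 1·12 2·6 3·4 4·3 6·2 12·1  f→[1+2+3+4+6+12]=28

4, 7, 6, 15, 13, 28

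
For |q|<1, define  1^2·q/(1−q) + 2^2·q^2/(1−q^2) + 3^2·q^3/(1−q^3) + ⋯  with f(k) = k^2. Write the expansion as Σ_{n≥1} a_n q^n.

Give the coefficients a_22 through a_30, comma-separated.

610, 530, 850, 651, 850, 820, 1050, 842, 1300

d|22:{22,11,2,1}  Σf=484+121+4+1=610
n=23: 23·1 1·23  f→[529+1]=530
q^24  k|24↦f(k): 1:1 2:4 3:9 4:16 6:36 8:64 12:144 24:576  a_24=850
q^25  k|25↦f(k): 1:1 5:25 25:625  a_25=651
d|26:{1,2,13,26}  Σf=1+4+169+676=850
n=27: 1·27 3·9 9·3 27·1  f→[1+9+81+729]=820
n=28: 28·1 14·2 7·4 4·7 2·14 1·28  f→[784+196+49+16+4+1]=1050
d|29:{1,29}  Σf=1+841=842
d|30:{30,15,10,6,5,3,2,1}  Σf=900+225+100+36+25+9+4+1=1300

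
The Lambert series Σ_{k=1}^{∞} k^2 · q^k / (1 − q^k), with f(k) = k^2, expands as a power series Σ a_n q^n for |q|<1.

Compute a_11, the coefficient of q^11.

[q^11] f(11)=121,f(1)=1 ⇒ 122

a_11 = 122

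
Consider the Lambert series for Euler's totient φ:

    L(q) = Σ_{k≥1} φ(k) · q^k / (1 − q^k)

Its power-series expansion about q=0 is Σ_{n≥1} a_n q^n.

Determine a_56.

d|56:{56,28,14,8,7,4,2,1}  Σφ=24+12+6+4+6+2+1+1=56

a_56 = 56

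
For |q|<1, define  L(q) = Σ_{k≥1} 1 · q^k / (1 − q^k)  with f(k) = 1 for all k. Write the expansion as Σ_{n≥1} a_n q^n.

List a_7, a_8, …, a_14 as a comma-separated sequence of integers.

q^7  k|7↦f(k): 7:1 1:1  a_7=2
q^8  k|8↦f(k): 1:1 2:1 4:1 8:1  a_8=4
q^9  k|9↦f(k): 1:1 3:1 9:1  a_9=3
q^10  k|10↦f(k): 1:1 2:1 5:1 10:1  a_10=4
[q^11] f(11)=1,f(1)=1 ⇒ 2
[q^12] f(1)=1,f(2)=1,f(3)=1,f(4)=1,f(6)=1,f(12)=1 ⇒ 6
[q^13] f(13)=1,f(1)=1 ⇒ 2
q^14  k|14↦f(k): 14:1 7:1 2:1 1:1  a_14=4

2, 4, 3, 4, 2, 6, 2, 4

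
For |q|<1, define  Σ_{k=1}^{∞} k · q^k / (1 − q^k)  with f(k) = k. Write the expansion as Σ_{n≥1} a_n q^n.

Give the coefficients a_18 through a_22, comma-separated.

q^18  k|18↦f(k): 1:1 2:2 3:3 6:6 9:9 18:18  a_18=39
d|19:{1,19}  Σf=1+19=20
q^20  k|20↦f(k): 20:20 10:10 5:5 4:4 2:2 1:1  a_20=42
q^21  k|21↦f(k): 1:1 3:3 7:7 21:21  a_21=32
[q^22] f(1)=1,f(2)=2,f(11)=11,f(22)=22 ⇒ 36

39, 20, 42, 32, 36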